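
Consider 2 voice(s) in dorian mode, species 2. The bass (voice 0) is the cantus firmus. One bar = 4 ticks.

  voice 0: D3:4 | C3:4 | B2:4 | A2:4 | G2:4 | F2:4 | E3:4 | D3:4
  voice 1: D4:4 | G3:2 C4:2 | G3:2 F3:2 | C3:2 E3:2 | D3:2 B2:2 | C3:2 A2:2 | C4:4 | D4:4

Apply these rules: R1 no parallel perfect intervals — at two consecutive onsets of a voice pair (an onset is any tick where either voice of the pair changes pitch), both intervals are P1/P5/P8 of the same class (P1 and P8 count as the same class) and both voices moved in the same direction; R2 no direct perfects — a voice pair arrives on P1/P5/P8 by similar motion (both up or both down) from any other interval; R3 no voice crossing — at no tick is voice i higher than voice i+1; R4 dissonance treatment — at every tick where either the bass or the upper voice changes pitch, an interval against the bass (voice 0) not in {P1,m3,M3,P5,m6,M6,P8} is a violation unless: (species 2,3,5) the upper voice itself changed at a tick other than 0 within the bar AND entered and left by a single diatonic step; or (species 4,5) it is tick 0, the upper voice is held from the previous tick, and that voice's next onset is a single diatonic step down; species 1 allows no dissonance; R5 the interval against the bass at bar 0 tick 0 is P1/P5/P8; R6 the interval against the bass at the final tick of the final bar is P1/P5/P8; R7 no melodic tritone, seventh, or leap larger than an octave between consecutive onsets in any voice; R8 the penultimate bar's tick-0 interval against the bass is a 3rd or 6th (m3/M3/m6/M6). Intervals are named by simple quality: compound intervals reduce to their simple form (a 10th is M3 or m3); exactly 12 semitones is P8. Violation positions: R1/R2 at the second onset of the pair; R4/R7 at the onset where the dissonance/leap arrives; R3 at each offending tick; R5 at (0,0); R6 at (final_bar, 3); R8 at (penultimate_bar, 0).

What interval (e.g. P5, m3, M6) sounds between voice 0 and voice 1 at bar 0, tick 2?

voice 0=D3 voice 1=D4 -> P8

P8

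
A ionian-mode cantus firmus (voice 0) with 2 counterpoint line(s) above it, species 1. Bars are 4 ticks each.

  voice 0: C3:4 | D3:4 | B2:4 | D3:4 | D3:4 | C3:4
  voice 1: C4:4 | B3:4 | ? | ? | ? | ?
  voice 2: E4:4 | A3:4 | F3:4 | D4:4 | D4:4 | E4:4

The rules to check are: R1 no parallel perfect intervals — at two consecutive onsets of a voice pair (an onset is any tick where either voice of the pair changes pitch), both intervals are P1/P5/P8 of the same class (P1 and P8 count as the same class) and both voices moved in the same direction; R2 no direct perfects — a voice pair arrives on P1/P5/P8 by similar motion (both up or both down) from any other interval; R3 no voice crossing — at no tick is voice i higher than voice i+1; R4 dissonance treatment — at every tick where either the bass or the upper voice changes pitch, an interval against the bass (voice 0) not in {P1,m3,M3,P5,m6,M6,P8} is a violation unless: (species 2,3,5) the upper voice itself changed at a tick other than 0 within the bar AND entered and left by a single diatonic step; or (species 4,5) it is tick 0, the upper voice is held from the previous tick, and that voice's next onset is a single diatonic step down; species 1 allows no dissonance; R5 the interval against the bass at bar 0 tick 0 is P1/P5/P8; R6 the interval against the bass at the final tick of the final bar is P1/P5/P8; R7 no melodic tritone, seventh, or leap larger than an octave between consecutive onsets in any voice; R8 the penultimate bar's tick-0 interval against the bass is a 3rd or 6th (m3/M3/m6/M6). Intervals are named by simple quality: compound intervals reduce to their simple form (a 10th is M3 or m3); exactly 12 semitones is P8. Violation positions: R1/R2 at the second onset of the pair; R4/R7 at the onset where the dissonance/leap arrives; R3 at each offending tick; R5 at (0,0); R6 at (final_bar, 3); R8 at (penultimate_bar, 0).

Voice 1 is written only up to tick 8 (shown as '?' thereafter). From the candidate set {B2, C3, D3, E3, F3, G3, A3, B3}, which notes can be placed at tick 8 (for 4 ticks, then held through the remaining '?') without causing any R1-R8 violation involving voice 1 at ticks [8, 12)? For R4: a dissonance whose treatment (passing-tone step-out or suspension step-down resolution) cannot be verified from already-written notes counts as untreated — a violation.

{D3}

B2: violates R2
C3: violates R4,R7
D3: legal
E3: violates R4
F3: violates R2,R4,R7
G3: violates R3
A3: violates R3,R4
B3: violates R3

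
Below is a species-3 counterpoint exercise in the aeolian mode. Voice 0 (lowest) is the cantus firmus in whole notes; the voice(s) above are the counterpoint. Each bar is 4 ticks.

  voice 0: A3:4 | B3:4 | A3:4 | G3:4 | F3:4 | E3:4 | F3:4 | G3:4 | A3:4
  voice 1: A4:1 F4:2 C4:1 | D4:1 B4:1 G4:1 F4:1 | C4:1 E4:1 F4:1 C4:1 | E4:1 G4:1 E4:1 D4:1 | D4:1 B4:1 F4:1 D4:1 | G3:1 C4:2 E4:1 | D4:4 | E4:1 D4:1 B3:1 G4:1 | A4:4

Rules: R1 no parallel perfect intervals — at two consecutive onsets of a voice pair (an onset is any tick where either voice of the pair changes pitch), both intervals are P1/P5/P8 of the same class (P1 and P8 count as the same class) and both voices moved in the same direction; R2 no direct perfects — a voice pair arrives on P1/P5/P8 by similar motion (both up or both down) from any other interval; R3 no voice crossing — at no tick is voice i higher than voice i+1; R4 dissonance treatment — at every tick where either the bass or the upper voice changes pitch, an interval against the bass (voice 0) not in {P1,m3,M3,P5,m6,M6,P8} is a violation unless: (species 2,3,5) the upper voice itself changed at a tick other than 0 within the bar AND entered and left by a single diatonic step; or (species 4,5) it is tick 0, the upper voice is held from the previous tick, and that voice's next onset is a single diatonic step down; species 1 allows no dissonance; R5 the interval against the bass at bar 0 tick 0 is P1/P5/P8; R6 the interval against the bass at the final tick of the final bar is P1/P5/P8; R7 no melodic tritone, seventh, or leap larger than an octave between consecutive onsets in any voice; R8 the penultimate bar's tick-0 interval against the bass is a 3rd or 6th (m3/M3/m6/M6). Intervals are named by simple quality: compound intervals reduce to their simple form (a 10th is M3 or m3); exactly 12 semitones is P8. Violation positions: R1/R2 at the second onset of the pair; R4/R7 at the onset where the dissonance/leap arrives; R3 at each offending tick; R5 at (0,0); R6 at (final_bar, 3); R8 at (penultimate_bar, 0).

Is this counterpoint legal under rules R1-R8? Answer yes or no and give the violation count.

No (4 violations)

bar 0: v0=A3 v1=A4 (P8)
bar 1: v0=B3 v1=D4 (m3)
bar 2: v0=A3 v1=C4 (m3)
bar 3: v0=G3 v1=E4 (M6)
bar 4: v0=F3 v1=D4 (M6)
bar 5: v0=E3 v1=G3 (m3)
bar 6: v0=F3 v1=D4 (M6)
bar 7: v0=G3 v1=E4 (M6)
bar 8: v0=A3 v1=A4 (P8)
  R4 @ bar1.3: B3/F4 TT untreated
  R4 @ bar4.1: F3/B4 TT untreated
  R7 @ bar4.2: B4->F4 leap 6st
  R1 @ bar8.0: G3/G4 P8 -> A3/A4 P8 similar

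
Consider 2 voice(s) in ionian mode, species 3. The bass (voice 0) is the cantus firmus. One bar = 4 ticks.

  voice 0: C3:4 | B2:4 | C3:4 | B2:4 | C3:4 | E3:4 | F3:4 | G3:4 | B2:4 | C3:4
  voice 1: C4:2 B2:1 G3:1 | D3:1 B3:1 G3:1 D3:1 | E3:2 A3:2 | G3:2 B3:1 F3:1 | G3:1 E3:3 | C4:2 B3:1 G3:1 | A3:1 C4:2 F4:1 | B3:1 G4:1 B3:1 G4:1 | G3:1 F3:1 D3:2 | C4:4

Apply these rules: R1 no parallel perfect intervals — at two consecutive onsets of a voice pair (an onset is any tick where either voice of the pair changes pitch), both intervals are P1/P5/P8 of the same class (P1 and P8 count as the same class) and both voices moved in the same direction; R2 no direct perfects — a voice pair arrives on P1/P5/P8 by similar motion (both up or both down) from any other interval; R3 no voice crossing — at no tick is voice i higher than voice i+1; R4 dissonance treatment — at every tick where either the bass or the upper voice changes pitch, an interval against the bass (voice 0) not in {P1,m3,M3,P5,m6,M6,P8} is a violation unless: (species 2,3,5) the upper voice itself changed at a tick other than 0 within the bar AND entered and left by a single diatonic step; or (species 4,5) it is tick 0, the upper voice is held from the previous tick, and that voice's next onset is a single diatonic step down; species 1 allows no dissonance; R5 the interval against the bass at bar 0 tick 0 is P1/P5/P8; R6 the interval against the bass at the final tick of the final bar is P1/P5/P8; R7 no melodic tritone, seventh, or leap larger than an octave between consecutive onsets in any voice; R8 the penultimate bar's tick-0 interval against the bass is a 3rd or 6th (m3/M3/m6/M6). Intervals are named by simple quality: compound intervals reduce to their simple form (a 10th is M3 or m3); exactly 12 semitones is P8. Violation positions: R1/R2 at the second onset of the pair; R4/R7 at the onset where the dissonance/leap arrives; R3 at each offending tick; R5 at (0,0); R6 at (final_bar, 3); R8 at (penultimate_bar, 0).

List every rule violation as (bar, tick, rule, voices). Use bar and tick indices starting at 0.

(0, 2, R3, (0, 1))
(0, 2, R4, (0, 1))
(0, 2, R7, (1,))
(3, 3, R4, (0, 1))
(3, 3, R7, (1,))
(4, 0, R2, (0, 1))
(7, 0, R7, (1,))
(8, 1, R4, (0, 1))
(9, 0, R2, (0, 1))
(9, 0, R7, (1,))

bar 0: v0=C3 v1=C4 downbeat P8
bar 1: v0=B2 v1=D3 downbeat m3
bar 2: v0=C3 v1=E3 downbeat M3
bar 3: v0=B2 v1=G3 downbeat m6
bar 4: v0=C3 v1=G3 downbeat P5
bar 5: v0=E3 v1=C4 downbeat m6
bar 6: v0=F3 v1=A3 downbeat M3
bar 7: v0=G3 v1=B3 downbeat M3
bar 8: v0=B2 v1=G3 downbeat m6
bar 9: v0=C3 v1=C4 downbeat P8
  -> R3 @ bar 0 tick 2 v(0, 1): C3 above B2
  -> R4 @ bar 0 tick 2 v(0, 1): C3/B2 m2 untreated
  -> R7 @ bar 0 tick 2 v(1,): C4->B2 leap 13st
  -> R4 @ bar 3 tick 3 v(0, 1): B2/F3 TT untreated
  -> R7 @ bar 3 tick 3 v(1,): B3->F3 leap 6st
  -> R2 @ bar 4 tick 0 v(0, 1): B2/F3 TT -> C3/G3 P5 similar
  -> R7 @ bar 7 tick 0 v(1,): F4->B3 leap 6st
  -> R4 @ bar 8 tick 1 v(0, 1): B2/F3 TT untreated
  -> R2 @ bar 9 tick 0 v(0, 1): B2/D3 m3 -> C3/C4 P8 similar
  -> R7 @ bar 9 tick 0 v(1,): D3->C4 leap 10st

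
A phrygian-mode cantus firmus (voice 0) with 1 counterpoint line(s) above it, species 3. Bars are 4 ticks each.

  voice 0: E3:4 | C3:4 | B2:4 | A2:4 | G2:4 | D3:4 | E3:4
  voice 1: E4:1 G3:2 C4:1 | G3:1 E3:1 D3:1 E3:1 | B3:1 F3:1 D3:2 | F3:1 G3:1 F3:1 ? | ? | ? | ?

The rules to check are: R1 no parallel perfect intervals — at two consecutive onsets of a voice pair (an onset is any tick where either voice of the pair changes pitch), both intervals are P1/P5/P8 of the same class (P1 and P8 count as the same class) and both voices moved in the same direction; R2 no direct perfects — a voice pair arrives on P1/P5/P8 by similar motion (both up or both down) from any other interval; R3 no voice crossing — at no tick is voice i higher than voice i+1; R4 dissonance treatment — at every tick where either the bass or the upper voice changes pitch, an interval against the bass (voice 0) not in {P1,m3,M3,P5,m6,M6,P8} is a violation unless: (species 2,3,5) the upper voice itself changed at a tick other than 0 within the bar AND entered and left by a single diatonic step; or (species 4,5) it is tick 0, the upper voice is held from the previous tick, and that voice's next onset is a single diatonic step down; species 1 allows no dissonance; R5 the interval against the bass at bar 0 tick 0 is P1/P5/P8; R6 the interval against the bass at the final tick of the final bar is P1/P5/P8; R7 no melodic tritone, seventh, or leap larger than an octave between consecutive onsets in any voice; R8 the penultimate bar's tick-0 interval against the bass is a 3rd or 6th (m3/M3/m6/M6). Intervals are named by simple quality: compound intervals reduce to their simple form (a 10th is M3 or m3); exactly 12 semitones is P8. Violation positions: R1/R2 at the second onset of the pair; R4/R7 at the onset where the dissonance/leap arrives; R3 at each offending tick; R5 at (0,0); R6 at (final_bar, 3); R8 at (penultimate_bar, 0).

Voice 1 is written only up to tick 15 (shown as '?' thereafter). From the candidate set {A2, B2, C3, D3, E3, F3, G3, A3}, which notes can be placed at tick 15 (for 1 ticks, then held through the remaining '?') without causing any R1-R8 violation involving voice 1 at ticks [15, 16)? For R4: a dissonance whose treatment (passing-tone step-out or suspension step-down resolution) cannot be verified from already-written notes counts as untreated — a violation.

A2: legal
B2: violates R4,R7
C3: legal
D3: violates R4
E3: legal
F3: legal
G3: violates R4
A3: legal

{A2, A3, C3, E3, F3}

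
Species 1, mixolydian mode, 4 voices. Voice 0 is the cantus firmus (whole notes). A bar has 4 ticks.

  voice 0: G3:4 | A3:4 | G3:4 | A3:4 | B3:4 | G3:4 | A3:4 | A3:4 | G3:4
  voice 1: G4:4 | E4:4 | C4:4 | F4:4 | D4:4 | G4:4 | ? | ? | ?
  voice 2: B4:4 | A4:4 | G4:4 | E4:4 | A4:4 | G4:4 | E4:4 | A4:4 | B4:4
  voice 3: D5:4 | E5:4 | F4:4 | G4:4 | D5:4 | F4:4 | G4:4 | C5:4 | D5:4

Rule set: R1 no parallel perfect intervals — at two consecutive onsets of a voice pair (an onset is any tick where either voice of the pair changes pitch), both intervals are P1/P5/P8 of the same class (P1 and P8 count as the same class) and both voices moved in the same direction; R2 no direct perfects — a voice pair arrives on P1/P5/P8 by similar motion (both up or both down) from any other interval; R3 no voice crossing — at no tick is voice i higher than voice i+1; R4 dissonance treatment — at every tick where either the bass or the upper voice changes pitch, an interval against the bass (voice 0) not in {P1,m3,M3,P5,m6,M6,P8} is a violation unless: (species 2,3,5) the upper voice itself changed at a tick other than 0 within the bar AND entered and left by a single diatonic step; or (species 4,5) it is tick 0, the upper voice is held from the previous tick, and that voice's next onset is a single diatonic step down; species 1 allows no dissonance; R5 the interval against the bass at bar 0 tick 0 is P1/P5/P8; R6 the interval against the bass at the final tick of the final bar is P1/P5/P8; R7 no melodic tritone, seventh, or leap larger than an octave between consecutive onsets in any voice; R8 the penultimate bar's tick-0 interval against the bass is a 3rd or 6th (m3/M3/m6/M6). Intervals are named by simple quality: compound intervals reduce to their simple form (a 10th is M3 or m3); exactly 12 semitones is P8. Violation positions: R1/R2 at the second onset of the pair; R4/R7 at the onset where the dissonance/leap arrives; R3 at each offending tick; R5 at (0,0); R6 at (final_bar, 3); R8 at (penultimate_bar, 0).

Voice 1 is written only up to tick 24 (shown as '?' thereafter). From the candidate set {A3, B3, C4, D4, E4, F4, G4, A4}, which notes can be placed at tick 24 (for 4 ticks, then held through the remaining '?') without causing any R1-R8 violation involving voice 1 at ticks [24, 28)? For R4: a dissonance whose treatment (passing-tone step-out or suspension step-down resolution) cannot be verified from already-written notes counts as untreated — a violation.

{C4}

A3: violates R2,R7
B3: violates R4
C4: legal
D4: violates R4
E4: violates R1
F4: violates R3
G4: violates R3,R4
A4: violates R1,R3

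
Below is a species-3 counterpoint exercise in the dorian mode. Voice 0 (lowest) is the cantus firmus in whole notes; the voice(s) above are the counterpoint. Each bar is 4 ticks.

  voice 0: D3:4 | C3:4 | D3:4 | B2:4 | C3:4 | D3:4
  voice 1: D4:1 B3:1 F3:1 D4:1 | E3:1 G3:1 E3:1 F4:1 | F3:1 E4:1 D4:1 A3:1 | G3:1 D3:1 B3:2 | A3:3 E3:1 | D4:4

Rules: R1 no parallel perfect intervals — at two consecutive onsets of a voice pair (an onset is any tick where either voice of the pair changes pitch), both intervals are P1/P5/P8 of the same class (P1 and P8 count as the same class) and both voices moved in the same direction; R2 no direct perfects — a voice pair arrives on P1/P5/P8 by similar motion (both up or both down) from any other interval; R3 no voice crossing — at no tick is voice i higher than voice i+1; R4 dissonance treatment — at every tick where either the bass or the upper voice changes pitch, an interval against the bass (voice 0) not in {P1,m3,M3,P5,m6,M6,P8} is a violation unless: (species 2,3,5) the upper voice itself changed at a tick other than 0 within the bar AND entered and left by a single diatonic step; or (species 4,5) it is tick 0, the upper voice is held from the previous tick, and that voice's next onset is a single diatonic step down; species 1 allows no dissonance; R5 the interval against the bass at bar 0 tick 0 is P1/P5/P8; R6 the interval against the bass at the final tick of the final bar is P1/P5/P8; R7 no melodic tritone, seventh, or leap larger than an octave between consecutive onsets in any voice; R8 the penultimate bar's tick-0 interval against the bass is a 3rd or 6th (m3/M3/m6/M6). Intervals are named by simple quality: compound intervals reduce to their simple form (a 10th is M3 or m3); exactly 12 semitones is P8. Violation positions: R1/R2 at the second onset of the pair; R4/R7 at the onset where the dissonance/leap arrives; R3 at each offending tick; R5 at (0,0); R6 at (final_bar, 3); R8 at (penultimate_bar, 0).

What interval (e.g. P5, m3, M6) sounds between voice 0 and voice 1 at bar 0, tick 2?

voice 0=D3 voice 1=F3 -> m3

m3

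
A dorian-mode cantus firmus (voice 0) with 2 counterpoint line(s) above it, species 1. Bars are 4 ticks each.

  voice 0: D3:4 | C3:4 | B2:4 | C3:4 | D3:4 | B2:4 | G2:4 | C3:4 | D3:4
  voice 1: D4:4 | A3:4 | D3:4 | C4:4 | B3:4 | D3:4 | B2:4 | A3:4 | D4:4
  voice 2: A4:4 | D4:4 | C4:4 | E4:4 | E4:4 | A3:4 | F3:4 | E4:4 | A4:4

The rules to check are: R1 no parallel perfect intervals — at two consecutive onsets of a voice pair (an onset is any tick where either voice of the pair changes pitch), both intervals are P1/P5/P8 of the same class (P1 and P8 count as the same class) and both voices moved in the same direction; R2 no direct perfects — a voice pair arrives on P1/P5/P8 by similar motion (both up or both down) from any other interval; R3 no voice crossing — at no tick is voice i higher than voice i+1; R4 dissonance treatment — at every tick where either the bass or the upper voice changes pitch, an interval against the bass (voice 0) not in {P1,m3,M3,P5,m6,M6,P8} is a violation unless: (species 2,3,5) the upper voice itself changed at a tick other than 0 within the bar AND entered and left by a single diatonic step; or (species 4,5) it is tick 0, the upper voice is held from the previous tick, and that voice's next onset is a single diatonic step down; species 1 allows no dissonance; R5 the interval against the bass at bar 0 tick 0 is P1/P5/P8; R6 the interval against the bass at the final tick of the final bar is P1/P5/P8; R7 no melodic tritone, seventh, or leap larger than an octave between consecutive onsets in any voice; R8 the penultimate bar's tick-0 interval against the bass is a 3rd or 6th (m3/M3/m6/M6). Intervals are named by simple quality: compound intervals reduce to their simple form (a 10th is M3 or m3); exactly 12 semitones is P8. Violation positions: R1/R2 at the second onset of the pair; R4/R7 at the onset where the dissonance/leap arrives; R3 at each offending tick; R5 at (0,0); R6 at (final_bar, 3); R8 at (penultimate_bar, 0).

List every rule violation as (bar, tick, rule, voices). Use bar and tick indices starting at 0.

(1, 0, R4, (0, 2))
(2, 0, R4, (0, 2))
(3, 0, R2, (0, 1))
(3, 0, R7, (1,))
(4, 0, R4, (0, 2))
(5, 0, R2, (1, 2))
(5, 0, R4, (0, 2))
(6, 0, R4, (0, 2))
(7, 0, R2, (1, 2))
(7, 0, R7, (1,))
(7, 0, R7, (2,))
(8, 0, R1, (1, 2))
(8, 0, R2, (0, 1))
(8, 0, R2, (0, 2))

bar 0: v0=D3 v1=D4 v2=A4 downbeat P5
bar 1: v0=C3 v1=A3 v2=D4 downbeat M2
bar 2: v0=B2 v1=D3 v2=C4 downbeat m2
bar 3: v0=C3 v1=C4 v2=E4 downbeat M3
bar 4: v0=D3 v1=B3 v2=E4 downbeat M2
bar 5: v0=B2 v1=D3 v2=A3 downbeat m7
bar 6: v0=G2 v1=B2 v2=F3 downbeat m7
bar 7: v0=C3 v1=A3 v2=E4 downbeat M3
bar 8: v0=D3 v1=D4 v2=A4 downbeat P5
  -> R4 @ bar 1 tick 0 v(0, 2): C3/D4 M2 untreated
  -> R4 @ bar 2 tick 0 v(0, 2): B2/C4 m2 untreated
  -> R2 @ bar 3 tick 0 v(0, 1): B2/D3 m3 -> C3/C4 P8 similar
  -> R7 @ bar 3 tick 0 v(1,): D3->C4 leap 10st
  -> R4 @ bar 4 tick 0 v(0, 2): D3/E4 M2 untreated
  -> R2 @ bar 5 tick 0 v(1, 2): B3/E4 P4 -> D3/A3 P5 similar
  -> R4 @ bar 5 tick 0 v(0, 2): B2/A3 m7 untreated
  -> R4 @ bar 6 tick 0 v(0, 2): G2/F3 m7 untreated
  -> R2 @ bar 7 tick 0 v(1, 2): B2/F3 TT -> A3/E4 P5 similar
  -> R7 @ bar 7 tick 0 v(1,): B2->A3 leap 10st
  -> R7 @ bar 7 tick 0 v(2,): F3->E4 leap 11st
  -> R1 @ bar 8 tick 0 v(1, 2): A3/E4 P5 -> D4/A4 P5 similar
  -> R2 @ bar 8 tick 0 v(0, 1): C3/A3 M6 -> D3/D4 P8 similar
  -> R2 @ bar 8 tick 0 v(0, 2): C3/E4 M3 -> D3/A4 P5 similar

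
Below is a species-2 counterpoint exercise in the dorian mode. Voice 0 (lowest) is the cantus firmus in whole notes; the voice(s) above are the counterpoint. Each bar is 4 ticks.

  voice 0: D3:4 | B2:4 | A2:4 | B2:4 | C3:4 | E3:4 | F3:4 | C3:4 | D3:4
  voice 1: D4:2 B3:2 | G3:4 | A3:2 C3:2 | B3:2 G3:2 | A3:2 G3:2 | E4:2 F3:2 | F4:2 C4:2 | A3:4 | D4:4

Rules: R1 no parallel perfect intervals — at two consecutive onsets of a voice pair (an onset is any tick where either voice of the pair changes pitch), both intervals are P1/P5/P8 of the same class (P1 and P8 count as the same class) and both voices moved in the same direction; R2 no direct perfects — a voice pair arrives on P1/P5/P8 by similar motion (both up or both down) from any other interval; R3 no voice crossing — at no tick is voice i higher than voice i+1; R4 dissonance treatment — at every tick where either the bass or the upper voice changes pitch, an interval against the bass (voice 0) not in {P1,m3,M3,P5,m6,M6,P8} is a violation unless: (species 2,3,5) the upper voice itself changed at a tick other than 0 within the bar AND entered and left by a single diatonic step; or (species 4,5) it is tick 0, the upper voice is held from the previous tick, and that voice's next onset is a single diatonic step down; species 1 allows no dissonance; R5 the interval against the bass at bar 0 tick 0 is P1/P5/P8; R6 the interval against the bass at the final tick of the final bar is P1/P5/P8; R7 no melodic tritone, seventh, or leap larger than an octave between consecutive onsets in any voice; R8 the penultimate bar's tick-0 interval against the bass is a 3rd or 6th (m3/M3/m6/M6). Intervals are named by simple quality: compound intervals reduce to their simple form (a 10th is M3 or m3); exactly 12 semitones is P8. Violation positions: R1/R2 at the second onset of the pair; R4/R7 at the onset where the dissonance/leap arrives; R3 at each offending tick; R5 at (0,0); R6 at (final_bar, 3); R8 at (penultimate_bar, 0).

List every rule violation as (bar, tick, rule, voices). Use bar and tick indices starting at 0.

bar 0: v0=D3 v1=D4 downbeat P8
bar 1: v0=B2 v1=G3 downbeat m6
bar 2: v0=A2 v1=A3 downbeat P8
bar 3: v0=B2 v1=B3 downbeat P8
bar 4: v0=C3 v1=A3 downbeat M6
bar 5: v0=E3 v1=E4 downbeat P8
bar 6: v0=F3 v1=F4 downbeat P8
bar 7: v0=C3 v1=A3 downbeat M6
bar 8: v0=D3 v1=D4 downbeat P8
  -> R2 @ bar 3 tick 0 v(0, 1): A2/C3 m3 -> B2/B3 P8 similar
  -> R7 @ bar 3 tick 0 v(1,): C3->B3 leap 11st
  -> R2 @ bar 5 tick 0 v(0, 1): C3/G3 P5 -> E3/E4 P8 similar
  -> R4 @ bar 5 tick 2 v(0, 1): E3/F3 m2 untreated
  -> R7 @ bar 5 tick 2 v(1,): E4->F3 leap 11st
  -> R2 @ bar 6 tick 0 v(0, 1): E3/F3 m2 -> F3/F4 P8 similar
  -> R2 @ bar 8 tick 0 v(0, 1): C3/A3 M6 -> D3/D4 P8 similar

(3, 0, R2, (0, 1))
(3, 0, R7, (1,))
(5, 0, R2, (0, 1))
(5, 2, R4, (0, 1))
(5, 2, R7, (1,))
(6, 0, R2, (0, 1))
(8, 0, R2, (0, 1))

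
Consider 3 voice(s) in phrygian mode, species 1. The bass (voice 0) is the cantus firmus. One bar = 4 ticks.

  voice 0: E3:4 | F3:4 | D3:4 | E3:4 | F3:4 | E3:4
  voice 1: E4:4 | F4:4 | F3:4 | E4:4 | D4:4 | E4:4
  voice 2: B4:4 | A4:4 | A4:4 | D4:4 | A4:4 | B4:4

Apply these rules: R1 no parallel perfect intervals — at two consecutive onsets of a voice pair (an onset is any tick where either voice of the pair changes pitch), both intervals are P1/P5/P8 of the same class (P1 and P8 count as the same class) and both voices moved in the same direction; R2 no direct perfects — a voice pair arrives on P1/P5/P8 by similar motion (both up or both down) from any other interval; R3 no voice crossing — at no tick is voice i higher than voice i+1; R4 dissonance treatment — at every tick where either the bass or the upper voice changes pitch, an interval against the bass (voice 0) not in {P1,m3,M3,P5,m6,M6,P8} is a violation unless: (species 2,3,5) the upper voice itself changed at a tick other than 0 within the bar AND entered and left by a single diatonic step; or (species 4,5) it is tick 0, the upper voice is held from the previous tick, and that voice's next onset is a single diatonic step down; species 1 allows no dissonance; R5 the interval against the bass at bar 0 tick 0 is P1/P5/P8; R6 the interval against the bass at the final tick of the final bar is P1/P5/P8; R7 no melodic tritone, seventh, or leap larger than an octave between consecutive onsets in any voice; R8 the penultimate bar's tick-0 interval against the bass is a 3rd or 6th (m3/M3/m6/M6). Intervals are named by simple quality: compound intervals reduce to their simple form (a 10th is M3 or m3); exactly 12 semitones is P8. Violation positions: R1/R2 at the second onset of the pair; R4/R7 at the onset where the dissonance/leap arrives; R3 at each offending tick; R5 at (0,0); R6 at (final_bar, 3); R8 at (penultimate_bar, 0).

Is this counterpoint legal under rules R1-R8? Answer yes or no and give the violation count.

No (9 violations)

bar 0: v0=E3 v1=E4 v2=B4 (P5)
bar 1: v0=F3 v1=F4 v2=A4 (M3)
bar 2: v0=D3 v1=F3 v2=A4 (P5)
bar 3: v0=E3 v1=E4 v2=D4 (m7)
bar 4: v0=F3 v1=D4 v2=A4 (M3)
bar 5: v0=E3 v1=E4 v2=B4 (P5)
  R1 @ bar1.0: E3/E4 P8 -> F3/F4 P8 similar
  R2 @ bar3.0: D3/F3 m3 -> E3/E4 P8 similar
  R3 @ bar3.0: E4 above D4
  R4 @ bar3.0: E3/D4 m7 untreated
  R7 @ bar3.0: F3->E4 leap 11st
  R3 @ bar3.1: E4 above D4
  R3 @ bar3.2: E4 above D4
  R3 @ bar3.3: E4 above D4
  R1 @ bar5.0: D4/A4 P5 -> E4/B4 P5 similar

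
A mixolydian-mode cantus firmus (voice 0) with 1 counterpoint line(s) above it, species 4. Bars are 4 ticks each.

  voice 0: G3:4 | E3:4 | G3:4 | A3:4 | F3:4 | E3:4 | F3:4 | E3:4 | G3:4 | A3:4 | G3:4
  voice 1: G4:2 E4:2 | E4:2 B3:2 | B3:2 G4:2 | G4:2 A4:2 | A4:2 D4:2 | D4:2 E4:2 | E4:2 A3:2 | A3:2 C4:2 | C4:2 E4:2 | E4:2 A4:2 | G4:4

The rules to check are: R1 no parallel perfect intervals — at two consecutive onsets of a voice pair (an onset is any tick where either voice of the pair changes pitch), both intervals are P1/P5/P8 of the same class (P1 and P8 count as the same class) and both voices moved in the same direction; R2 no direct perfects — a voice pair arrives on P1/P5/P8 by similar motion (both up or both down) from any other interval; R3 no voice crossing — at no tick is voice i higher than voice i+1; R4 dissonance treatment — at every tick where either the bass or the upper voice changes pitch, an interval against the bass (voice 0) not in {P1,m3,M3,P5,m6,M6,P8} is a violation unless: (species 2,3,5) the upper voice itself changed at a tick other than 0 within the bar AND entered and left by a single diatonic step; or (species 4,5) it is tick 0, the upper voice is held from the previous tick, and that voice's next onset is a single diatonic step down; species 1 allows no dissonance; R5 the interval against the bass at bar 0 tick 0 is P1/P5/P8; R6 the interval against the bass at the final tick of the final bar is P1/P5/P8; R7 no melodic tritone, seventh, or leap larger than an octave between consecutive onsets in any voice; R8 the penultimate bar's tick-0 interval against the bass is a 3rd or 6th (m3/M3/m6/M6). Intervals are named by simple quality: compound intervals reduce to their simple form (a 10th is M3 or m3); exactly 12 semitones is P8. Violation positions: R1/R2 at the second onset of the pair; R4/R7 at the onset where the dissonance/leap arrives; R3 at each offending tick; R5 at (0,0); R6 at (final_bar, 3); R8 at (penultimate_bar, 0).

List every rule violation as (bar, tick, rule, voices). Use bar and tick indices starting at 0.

(3, 0, R4, (0, 1))
(5, 0, R4, (0, 1))
(6, 0, R4, (0, 1))
(7, 0, R4, (0, 1))
(8, 0, R4, (0, 1))
(9, 0, R8, (0, 1))
(10, 0, R1, (0, 1))

bar 0: v0=G3 v1=G4 downbeat P8
bar 1: v0=E3 v1=E4 downbeat P8
bar 2: v0=G3 v1=B3 downbeat M3
bar 3: v0=A3 v1=G4 downbeat m7
bar 4: v0=F3 v1=A4 downbeat M3
bar 5: v0=E3 v1=D4 downbeat m7
bar 6: v0=F3 v1=E4 downbeat M7
bar 7: v0=E3 v1=A3 downbeat P4
bar 8: v0=G3 v1=C4 downbeat P4
bar 9: v0=A3 v1=E4 downbeat P5
bar 10: v0=G3 v1=G4 downbeat P8
  -> R4 @ bar 3 tick 0 v(0, 1): A3/G4 m7 untreated
  -> R4 @ bar 5 tick 0 v(0, 1): E3/D4 m7 untreated
  -> R4 @ bar 6 tick 0 v(0, 1): F3/E4 M7 untreated
  -> R4 @ bar 7 tick 0 v(0, 1): E3/A3 P4 untreated
  -> R4 @ bar 8 tick 0 v(0, 1): G3/C4 P4 untreated
  -> R8 @ bar 9 tick 0 v(0, 1): penult P5 not 3rd/6th
  -> R1 @ bar 10 tick 0 v(0, 1): A3/A4 P8 -> G3/G4 P8 similar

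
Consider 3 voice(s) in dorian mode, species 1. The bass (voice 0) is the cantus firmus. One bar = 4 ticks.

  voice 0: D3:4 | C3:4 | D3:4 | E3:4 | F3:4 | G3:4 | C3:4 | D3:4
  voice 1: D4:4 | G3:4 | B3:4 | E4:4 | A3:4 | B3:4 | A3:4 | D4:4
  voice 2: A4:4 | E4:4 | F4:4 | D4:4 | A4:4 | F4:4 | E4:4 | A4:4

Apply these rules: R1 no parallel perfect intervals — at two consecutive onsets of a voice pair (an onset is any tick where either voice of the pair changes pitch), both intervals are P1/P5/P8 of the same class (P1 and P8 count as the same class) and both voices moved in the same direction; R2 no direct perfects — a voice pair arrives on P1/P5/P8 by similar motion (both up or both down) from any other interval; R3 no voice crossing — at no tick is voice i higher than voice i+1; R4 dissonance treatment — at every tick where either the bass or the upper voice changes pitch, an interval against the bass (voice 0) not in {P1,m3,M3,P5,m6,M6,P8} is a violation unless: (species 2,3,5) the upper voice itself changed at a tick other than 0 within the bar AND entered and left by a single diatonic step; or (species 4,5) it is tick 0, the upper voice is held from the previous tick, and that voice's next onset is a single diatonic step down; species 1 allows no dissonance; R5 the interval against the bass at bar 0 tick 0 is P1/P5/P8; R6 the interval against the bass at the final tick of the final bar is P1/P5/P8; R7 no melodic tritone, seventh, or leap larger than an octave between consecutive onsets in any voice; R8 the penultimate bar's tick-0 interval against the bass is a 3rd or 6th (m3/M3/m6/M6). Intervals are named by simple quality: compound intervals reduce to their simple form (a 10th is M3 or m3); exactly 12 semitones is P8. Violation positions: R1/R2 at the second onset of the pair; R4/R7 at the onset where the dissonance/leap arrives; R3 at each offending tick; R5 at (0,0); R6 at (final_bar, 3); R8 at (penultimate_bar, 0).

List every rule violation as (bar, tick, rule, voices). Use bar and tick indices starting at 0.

bar 0: v0=D3 v1=D4 v2=A4 downbeat P5
bar 1: v0=C3 v1=G3 v2=E4 downbeat M3
bar 2: v0=D3 v1=B3 v2=F4 downbeat m3
bar 3: v0=E3 v1=E4 v2=D4 downbeat m7
bar 4: v0=F3 v1=A3 v2=A4 downbeat M3
bar 5: v0=G3 v1=B3 v2=F4 downbeat m7
bar 6: v0=C3 v1=A3 v2=E4 downbeat M3
bar 7: v0=D3 v1=D4 v2=A4 downbeat P5
  -> R2 @ bar 1 tick 0 v(0, 1): D3/D4 P8 -> C3/G3 P5 similar
  -> R2 @ bar 3 tick 0 v(0, 1): D3/B3 M6 -> E3/E4 P8 similar
  -> R3 @ bar 3 tick 0 v(1, 2): E4 above D4
  -> R4 @ bar 3 tick 0 v(0, 2): E3/D4 m7 untreated
  -> R3 @ bar 3 tick 1 v(1, 2): E4 above D4
  -> R3 @ bar 3 tick 2 v(1, 2): E4 above D4
  -> R3 @ bar 3 tick 3 v(1, 2): E4 above D4
  -> R4 @ bar 5 tick 0 v(0, 2): G3/F4 m7 untreated
  -> R2 @ bar 6 tick 0 v(1, 2): B3/F4 TT -> A3/E4 P5 similar
  -> R1 @ bar 7 tick 0 v(1, 2): A3/E4 P5 -> D4/A4 P5 similar
  -> R2 @ bar 7 tick 0 v(0, 1): C3/A3 M6 -> D3/D4 P8 similar
  -> R2 @ bar 7 tick 0 v(0, 2): C3/E4 M3 -> D3/A4 P5 similar

(1, 0, R2, (0, 1))
(3, 0, R2, (0, 1))
(3, 0, R3, (1, 2))
(3, 0, R4, (0, 2))
(3, 1, R3, (1, 2))
(3, 2, R3, (1, 2))
(3, 3, R3, (1, 2))
(5, 0, R4, (0, 2))
(6, 0, R2, (1, 2))
(7, 0, R1, (1, 2))
(7, 0, R2, (0, 1))
(7, 0, R2, (0, 2))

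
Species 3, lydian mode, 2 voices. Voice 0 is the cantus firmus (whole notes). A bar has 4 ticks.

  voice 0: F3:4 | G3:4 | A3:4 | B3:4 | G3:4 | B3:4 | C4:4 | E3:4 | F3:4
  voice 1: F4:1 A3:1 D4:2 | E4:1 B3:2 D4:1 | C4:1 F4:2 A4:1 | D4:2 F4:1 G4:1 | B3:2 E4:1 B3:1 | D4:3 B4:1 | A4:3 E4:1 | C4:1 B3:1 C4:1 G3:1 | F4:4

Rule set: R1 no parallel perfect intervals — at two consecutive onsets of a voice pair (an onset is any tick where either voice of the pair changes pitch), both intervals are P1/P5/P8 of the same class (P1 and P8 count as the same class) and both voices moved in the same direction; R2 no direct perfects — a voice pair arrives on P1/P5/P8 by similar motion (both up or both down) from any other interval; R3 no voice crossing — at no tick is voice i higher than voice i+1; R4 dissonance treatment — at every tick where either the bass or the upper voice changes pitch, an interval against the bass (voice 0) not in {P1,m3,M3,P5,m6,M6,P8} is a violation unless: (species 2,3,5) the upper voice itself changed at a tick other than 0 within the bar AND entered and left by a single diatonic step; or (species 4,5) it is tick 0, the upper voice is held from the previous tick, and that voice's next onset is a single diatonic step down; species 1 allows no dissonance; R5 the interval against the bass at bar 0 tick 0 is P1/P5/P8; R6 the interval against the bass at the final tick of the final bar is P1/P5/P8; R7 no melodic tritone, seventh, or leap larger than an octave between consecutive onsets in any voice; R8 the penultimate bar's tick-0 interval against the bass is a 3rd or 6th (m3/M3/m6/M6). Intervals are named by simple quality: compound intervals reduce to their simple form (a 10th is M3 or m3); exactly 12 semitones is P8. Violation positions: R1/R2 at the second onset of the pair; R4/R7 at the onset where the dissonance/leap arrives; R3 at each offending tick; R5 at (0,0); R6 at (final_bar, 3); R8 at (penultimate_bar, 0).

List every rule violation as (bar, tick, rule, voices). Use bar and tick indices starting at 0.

bar 0: v0=F3 v1=F4 downbeat P8
bar 1: v0=G3 v1=E4 downbeat M6
bar 2: v0=A3 v1=C4 downbeat m3
bar 3: v0=B3 v1=D4 downbeat m3
bar 4: v0=G3 v1=B3 downbeat M3
bar 5: v0=B3 v1=D4 downbeat m3
bar 6: v0=C4 v1=A4 downbeat M6
bar 7: v0=E3 v1=C4 downbeat m6
bar 8: v0=F3 v1=F4 downbeat P8
  -> R4 @ bar 3 tick 2 v(0, 1): B3/F4 TT untreated
  -> R2 @ bar 8 tick 0 v(0, 1): E3/G3 m3 -> F3/F4 P8 similar
  -> R7 @ bar 8 tick 0 v(1,): G3->F4 leap 10st

(3, 2, R4, (0, 1))
(8, 0, R2, (0, 1))
(8, 0, R7, (1,))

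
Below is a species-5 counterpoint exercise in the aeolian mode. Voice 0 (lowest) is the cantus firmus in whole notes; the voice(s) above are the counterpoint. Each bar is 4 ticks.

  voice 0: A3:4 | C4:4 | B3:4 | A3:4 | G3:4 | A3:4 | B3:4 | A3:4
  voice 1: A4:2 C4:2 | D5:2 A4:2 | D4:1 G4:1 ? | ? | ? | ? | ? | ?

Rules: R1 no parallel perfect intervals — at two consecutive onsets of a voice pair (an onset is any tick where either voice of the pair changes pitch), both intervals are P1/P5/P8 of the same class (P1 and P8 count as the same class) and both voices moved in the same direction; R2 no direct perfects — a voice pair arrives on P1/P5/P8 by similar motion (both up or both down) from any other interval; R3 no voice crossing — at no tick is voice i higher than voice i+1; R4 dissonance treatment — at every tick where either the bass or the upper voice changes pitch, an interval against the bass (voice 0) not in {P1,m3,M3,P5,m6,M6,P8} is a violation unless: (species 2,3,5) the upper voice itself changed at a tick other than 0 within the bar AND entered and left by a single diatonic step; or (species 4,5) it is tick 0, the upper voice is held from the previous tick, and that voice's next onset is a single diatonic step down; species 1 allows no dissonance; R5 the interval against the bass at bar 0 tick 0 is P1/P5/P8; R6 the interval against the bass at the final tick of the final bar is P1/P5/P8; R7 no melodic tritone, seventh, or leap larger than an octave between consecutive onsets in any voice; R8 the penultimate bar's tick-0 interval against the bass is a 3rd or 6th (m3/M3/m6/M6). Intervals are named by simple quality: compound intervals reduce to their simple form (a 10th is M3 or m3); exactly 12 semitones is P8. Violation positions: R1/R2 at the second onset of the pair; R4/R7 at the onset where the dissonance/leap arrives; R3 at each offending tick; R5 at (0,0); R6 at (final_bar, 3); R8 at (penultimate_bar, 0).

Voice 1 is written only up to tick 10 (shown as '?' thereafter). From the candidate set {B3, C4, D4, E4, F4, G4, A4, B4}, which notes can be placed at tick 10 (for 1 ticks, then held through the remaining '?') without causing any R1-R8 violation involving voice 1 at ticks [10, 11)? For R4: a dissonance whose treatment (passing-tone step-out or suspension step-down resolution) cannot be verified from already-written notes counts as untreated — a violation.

{B3, B4, D4, G4}

B3: legal
C4: violates R4
D4: legal
E4: violates R4
F4: violates R4
G4: legal
A4: violates R4
B4: legal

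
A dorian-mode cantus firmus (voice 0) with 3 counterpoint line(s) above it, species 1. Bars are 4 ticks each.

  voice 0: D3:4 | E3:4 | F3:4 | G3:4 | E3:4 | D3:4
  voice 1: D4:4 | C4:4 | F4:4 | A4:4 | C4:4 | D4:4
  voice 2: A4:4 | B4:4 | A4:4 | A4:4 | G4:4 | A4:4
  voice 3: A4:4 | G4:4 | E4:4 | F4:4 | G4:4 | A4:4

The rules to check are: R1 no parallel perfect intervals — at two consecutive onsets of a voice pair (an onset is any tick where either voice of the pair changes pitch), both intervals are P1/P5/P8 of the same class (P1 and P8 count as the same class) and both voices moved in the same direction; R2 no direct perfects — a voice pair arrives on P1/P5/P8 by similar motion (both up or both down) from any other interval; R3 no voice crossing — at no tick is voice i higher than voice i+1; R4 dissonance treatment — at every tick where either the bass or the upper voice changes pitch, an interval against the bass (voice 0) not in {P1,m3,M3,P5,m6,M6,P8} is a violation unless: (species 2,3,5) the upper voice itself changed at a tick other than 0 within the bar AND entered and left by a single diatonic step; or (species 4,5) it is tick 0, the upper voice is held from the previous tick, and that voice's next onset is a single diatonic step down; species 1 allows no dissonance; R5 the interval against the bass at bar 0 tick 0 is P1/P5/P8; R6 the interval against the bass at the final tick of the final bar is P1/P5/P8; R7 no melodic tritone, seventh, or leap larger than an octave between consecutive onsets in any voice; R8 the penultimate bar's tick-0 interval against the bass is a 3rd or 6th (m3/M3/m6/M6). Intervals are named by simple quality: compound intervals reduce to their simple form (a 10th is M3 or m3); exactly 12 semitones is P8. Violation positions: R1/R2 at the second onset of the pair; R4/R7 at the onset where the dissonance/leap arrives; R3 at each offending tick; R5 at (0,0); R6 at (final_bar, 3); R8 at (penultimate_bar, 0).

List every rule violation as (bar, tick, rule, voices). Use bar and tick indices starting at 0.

bar 0: v0=D3 v1=D4 v2=A4 v3=A4 downbeat P5
bar 1: v0=E3 v1=C4 v2=B4 v3=G4 downbeat m3
bar 2: v0=F3 v1=F4 v2=A4 v3=E4 downbeat M7
bar 3: v0=G3 v1=A4 v2=A4 v3=F4 downbeat m7
bar 4: v0=E3 v1=C4 v2=G4 v3=G4 downbeat m3
bar 5: v0=D3 v1=D4 v2=A4 v3=A4 downbeat P5
  -> R1 @ bar 1 tick 0 v(0, 2): D3/A4 P5 -> E3/B4 P5 similar
  -> R1 @ bar 1 tick 0 v(1, 3): D4/A4 P5 -> C4/G4 P5 similar
  -> R3 @ bar 1 tick 0 v(2, 3): B4 above G4
  -> R3 @ bar 1 tick 1 v(2, 3): B4 above G4
  -> R3 @ bar 1 tick 2 v(2, 3): B4 above G4
  -> R3 @ bar 1 tick 3 v(2, 3): B4 above G4
  -> R2 @ bar 2 tick 0 v(0, 1): E3/C4 m6 -> F3/F4 P8 similar
  -> R3 @ bar 2 tick 0 v(2, 3): A4 above E4
  -> R4 @ bar 2 tick 0 v(0, 3): F3/E4 M7 untreated
  -> R3 @ bar 2 tick 1 v(2, 3): A4 above E4
  -> R3 @ bar 2 tick 2 v(2, 3): A4 above E4
  -> R3 @ bar 2 tick 3 v(2, 3): A4 above E4
  -> R3 @ bar 3 tick 0 v(2, 3): A4 above F4
  -> R4 @ bar 3 tick 0 v(0, 1): G3/A4 M2 untreated
  -> R4 @ bar 3 tick 0 v(0, 2): G3/A4 M2 untreated
  -> R4 @ bar 3 tick 0 v(0, 3): G3/F4 m7 untreated
  -> R3 @ bar 3 tick 1 v(2, 3): A4 above F4
  -> R3 @ bar 3 tick 2 v(2, 3): A4 above F4
  -> R3 @ bar 3 tick 3 v(2, 3): A4 above F4
  -> R2 @ bar 4 tick 0 v(1, 2): A4/A4 P1 -> C4/G4 P5 similar
  -> R1 @ bar 5 tick 0 v(1, 2): C4/G4 P5 -> D4/A4 P5 similar
  -> R1 @ bar 5 tick 0 v(1, 3): C4/G4 P5 -> D4/A4 P5 similar
  -> R1 @ bar 5 tick 0 v(2, 3): G4/G4 P1 -> A4/A4 P1 similar

(1, 0, R1, (0, 2))
(1, 0, R1, (1, 3))
(1, 0, R3, (2, 3))
(1, 1, R3, (2, 3))
(1, 2, R3, (2, 3))
(1, 3, R3, (2, 3))
(2, 0, R2, (0, 1))
(2, 0, R3, (2, 3))
(2, 0, R4, (0, 3))
(2, 1, R3, (2, 3))
(2, 2, R3, (2, 3))
(2, 3, R3, (2, 3))
(3, 0, R3, (2, 3))
(3, 0, R4, (0, 1))
(3, 0, R4, (0, 2))
(3, 0, R4, (0, 3))
(3, 1, R3, (2, 3))
(3, 2, R3, (2, 3))
(3, 3, R3, (2, 3))
(4, 0, R2, (1, 2))
(5, 0, R1, (1, 2))
(5, 0, R1, (1, 3))
(5, 0, R1, (2, 3))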